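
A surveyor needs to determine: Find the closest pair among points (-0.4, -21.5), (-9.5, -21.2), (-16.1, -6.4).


d(P0,P1) = 9.1049, d(P0,P2) = 21.783, d(P1,P2) = 16.2049
Closest: P0 and P1

Closest pair: (-0.4, -21.5) and (-9.5, -21.2), distance = 9.1049


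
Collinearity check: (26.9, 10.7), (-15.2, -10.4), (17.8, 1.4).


Cross product: ((-15.2)-26.9)*(1.4-10.7) - ((-10.4)-10.7)*(17.8-26.9)
= 199.52

No, not collinear


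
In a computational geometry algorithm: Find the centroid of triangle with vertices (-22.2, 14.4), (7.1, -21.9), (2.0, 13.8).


Centroid = ((x_A+x_B+x_C)/3, (y_A+y_B+y_C)/3)
= (((-22.2)+7.1+2)/3, (14.4+(-21.9)+13.8)/3)
= (-4.3667, 2.1)

(-4.3667, 2.1)


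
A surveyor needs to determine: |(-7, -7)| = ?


|u| = sqrt((-7)^2 + (-7)^2) = sqrt(98) = 9.8995

9.8995


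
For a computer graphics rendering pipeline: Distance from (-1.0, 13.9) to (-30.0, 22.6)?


dx=-29, dy=8.7
d^2 = (-29)^2 + 8.7^2 = 916.69
d = sqrt(916.69) = 30.2769

30.2769


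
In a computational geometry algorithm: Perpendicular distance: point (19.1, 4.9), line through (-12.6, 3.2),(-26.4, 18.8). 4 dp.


|cross product| = 517.98
|line direction| = sqrt(433.8) = 20.8279
Distance = 517.98/sqrt(433.8) = 24.8696

24.8696


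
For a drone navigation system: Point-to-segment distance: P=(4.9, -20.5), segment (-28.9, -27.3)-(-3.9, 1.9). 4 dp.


Project P onto AB: t = 0.7062 (clamped to [0,1])
Closest point on segment: (-11.2441, -6.678)
Distance: 21.2528

21.2528


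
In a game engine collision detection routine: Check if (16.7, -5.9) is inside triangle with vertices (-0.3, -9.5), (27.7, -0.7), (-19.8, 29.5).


Cross products: AB x AP = -48.8, BC x BP = 579.2, CA x CP = 733.2
All same sign? no

No, outside


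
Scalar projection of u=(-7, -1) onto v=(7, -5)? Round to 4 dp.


u.v = -44, |v| = sqrt(74) = 8.6023
Scalar projection = u.v / |v| = -44 / sqrt(74) = -5.1149

-5.1149


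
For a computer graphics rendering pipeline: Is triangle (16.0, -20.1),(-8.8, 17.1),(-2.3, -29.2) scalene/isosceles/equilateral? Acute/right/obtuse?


Side lengths squared: AB^2=1998.88, BC^2=2185.94, CA^2=417.7
Sorted: [417.7, 1998.88, 2185.94]
By sides: Scalene, By angles: Acute

Scalene, Acute


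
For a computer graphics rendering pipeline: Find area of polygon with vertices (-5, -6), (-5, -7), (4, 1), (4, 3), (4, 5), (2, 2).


Shoelace sum: ((-5)*(-7) - (-5)*(-6)) + ((-5)*1 - 4*(-7)) + (4*3 - 4*1) + (4*5 - 4*3) + (4*2 - 2*5) + (2*(-6) - (-5)*2)
= 40
Area = |40|/2 = 20

20


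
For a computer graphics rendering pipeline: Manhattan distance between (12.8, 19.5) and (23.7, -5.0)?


|12.8-23.7| + |19.5-(-5)| = 10.9 + 24.5 = 35.4

35.4


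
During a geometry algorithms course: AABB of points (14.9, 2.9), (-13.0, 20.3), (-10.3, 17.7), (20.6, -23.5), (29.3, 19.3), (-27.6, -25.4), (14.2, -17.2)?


x range: [-27.6, 29.3]
y range: [-25.4, 20.3]
Bounding box: (-27.6,-25.4) to (29.3,20.3)

(-27.6,-25.4) to (29.3,20.3)


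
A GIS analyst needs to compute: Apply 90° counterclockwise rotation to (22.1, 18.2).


90° CCW: (x,y) -> (-y, x)
(22.1,18.2) -> (-18.2, 22.1)

(-18.2, 22.1)


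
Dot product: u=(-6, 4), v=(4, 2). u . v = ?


u . v = u_x*v_x + u_y*v_y = (-6)*4 + 4*2
= (-24) + 8 = -16

-16


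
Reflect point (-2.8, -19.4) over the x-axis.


Reflection over x-axis: (x,y) -> (x,-y)
(-2.8, -19.4) -> (-2.8, 19.4)

(-2.8, 19.4)


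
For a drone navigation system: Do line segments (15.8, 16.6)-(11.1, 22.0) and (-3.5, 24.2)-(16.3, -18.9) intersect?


Cross products: d1=681.35, d2=585.7, d3=68.5, d4=164.15
d1*d2 < 0 and d3*d4 < 0? no

No, they don't intersect


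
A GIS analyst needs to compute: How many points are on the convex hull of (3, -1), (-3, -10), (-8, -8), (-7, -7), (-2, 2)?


Convex hull vertices (CCW): (-8, -8), (-3, -10), (3, -1), (-2, 2)
Count = 4

4


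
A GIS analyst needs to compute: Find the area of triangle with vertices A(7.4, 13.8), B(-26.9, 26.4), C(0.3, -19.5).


Area = |x_A(y_B-y_C) + x_B(y_C-y_A) + x_C(y_A-y_B)|/2
= |339.66 + 895.77 + (-3.78)|/2
= 1231.65/2 = 615.825

615.825


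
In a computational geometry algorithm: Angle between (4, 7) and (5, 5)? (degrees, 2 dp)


u.v = 55, |u| = sqrt(65) = 8.0623, |v| = sqrt(50) = 7.0711
cos(theta) = u.v/(|u||v|) = 55/sqrt(3250) = 0.964764
theta = acos(0.964764) = 15.26 degrees

15.26 degrees


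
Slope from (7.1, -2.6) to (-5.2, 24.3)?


slope = (y2-y1)/(x2-x1) = (24.3-(-2.6))/((-5.2)-7.1) = 26.9/(-12.3) = -2.187

-2.187


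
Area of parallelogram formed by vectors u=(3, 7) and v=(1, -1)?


|u x v| = |3*(-1) - 7*1|
= |(-3) - 7| = 10

10


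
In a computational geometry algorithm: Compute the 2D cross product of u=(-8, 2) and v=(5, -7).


u x v = u_x*v_y - u_y*v_x = (-8)*(-7) - 2*5
= 56 - 10 = 46

46


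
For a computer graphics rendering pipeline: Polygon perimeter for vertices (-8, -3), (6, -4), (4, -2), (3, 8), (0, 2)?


Sides: (-8, -3)->(6, -4): sqrt(197) = 14.035669, (6, -4)->(4, -2): sqrt(8) = 2.828427, (4, -2)->(3, 8): sqrt(101) = 10.049876, (3, 8)->(0, 2): sqrt(45) = 6.708204, (0, 2)->(-8, -3): sqrt(89) = 9.433981
Sum = 43.056157
Perimeter = 43.0562

43.0562


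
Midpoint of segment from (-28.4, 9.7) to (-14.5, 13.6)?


M = (((-28.4)+(-14.5))/2, (9.7+13.6)/2)
= (-21.45, 11.65)

(-21.45, 11.65)


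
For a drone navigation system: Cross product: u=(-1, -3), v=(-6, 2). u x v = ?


u x v = u_x*v_y - u_y*v_x = (-1)*2 - (-3)*(-6)
= (-2) - 18 = -20

-20


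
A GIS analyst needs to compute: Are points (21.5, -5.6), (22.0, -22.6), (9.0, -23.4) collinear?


Cross product: (22-21.5)*((-23.4)-(-5.6)) - ((-22.6)-(-5.6))*(9-21.5)
= -221.4

No, not collinear


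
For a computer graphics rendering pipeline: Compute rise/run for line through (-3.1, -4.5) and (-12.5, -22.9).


slope = (y2-y1)/(x2-x1) = ((-22.9)-(-4.5))/((-12.5)-(-3.1)) = (-18.4)/(-9.4) = 1.9574

1.9574


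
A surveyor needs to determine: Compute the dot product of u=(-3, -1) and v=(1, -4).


u . v = u_x*v_x + u_y*v_y = (-3)*1 + (-1)*(-4)
= (-3) + 4 = 1

1


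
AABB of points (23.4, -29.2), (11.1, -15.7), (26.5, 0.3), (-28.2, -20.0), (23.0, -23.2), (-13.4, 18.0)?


x range: [-28.2, 26.5]
y range: [-29.2, 18]
Bounding box: (-28.2,-29.2) to (26.5,18)

(-28.2,-29.2) to (26.5,18)


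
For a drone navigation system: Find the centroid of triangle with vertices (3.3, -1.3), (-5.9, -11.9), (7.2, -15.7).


Centroid = ((x_A+x_B+x_C)/3, (y_A+y_B+y_C)/3)
= ((3.3+(-5.9)+7.2)/3, ((-1.3)+(-11.9)+(-15.7))/3)
= (1.5333, -9.6333)

(1.5333, -9.6333)


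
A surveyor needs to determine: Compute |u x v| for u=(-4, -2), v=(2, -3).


|u x v| = |(-4)*(-3) - (-2)*2|
= |12 - (-4)| = 16

16


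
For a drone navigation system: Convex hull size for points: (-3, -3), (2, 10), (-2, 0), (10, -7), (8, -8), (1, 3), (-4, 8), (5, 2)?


Convex hull vertices (CCW): (-4, 8), (-3, -3), (8, -8), (10, -7), (2, 10)
Count = 5

5


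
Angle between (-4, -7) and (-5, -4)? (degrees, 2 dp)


u.v = 48, |u| = sqrt(65) = 8.0623, |v| = sqrt(41) = 6.4031
cos(theta) = u.v/(|u||v|) = 48/sqrt(2665) = 0.929807
theta = acos(0.929807) = 21.6 degrees

21.6 degrees


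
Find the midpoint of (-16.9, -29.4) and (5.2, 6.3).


M = (((-16.9)+5.2)/2, ((-29.4)+6.3)/2)
= (-5.85, -11.55)

(-5.85, -11.55)


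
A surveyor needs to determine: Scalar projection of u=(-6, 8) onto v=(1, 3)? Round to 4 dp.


u.v = 18, |v| = sqrt(10) = 3.1623
Scalar projection = u.v / |v| = 18 / sqrt(10) = 5.6921

5.6921


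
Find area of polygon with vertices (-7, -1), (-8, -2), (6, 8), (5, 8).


Shoelace sum: ((-7)*(-2) - (-8)*(-1)) + ((-8)*8 - 6*(-2)) + (6*8 - 5*8) + (5*(-1) - (-7)*8)
= 13
Area = |13|/2 = 6.5

6.5


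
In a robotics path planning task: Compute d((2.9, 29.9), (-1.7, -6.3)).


dx=-4.6, dy=-36.2
d^2 = (-4.6)^2 + (-36.2)^2 = 1331.6
d = sqrt(1331.6) = 36.4911

36.4911


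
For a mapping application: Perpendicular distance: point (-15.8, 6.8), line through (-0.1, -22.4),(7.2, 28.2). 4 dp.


|cross product| = 1007.58
|line direction| = sqrt(2613.65) = 51.1239
Distance = 1007.58/sqrt(2613.65) = 19.7086

19.7086


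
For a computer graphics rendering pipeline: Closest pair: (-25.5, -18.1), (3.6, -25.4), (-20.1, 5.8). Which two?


d(P0,P1) = 30.0017, d(P0,P2) = 24.5024, d(P1,P2) = 39.1807
Closest: P0 and P2

Closest pair: (-25.5, -18.1) and (-20.1, 5.8), distance = 24.5024


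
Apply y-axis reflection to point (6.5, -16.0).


Reflection over y-axis: (x,y) -> (-x,y)
(6.5, -16) -> (-6.5, -16)

(-6.5, -16)


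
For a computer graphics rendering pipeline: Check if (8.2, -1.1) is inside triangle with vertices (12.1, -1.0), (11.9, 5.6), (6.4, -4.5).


Cross products: AB x AP = 25.76, BC x BP = -0.52, CA x CP = 13.08
All same sign? no

No, outside


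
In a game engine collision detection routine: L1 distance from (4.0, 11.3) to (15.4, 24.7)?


|4-15.4| + |11.3-24.7| = 11.4 + 13.4 = 24.8

24.8


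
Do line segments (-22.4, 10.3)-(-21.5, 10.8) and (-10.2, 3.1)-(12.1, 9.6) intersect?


Cross products: d1=239.86, d2=245.16, d3=-12.58, d4=-17.88
d1*d2 < 0 and d3*d4 < 0? no

No, they don't intersect


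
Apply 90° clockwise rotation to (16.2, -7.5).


90° CW: (x,y) -> (y, -x)
(16.2,-7.5) -> (-7.5, -16.2)

(-7.5, -16.2)


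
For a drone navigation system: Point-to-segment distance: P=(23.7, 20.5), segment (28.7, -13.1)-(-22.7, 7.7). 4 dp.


Project P onto AB: t = 0.3109 (clamped to [0,1])
Closest point on segment: (12.72, -6.6334)
Distance: 29.2708

29.2708


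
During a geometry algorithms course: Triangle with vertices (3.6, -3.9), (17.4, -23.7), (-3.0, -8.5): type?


Side lengths squared: AB^2=582.48, BC^2=647.2, CA^2=64.72
Sorted: [64.72, 582.48, 647.2]
By sides: Scalene, By angles: Right

Scalene, Right


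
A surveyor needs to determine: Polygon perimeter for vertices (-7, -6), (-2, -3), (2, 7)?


Sides: (-7, -6)->(-2, -3): sqrt(34) = 5.830952, (-2, -3)->(2, 7): sqrt(116) = 10.77033, (2, 7)->(-7, -6): sqrt(250) = 15.811388
Sum = 32.41267
Perimeter = 32.4127

32.4127


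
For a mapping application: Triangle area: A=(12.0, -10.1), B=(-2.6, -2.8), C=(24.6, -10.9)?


Area = |x_A(y_B-y_C) + x_B(y_C-y_A) + x_C(y_A-y_B)|/2
= |97.2 + 2.08 + (-179.58)|/2
= 80.3/2 = 40.15

40.15


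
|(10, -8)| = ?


|u| = sqrt(10^2 + (-8)^2) = sqrt(164) = 12.8062

12.8062


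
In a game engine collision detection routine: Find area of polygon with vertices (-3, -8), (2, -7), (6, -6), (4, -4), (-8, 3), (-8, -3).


Shoelace sum: ((-3)*(-7) - 2*(-8)) + (2*(-6) - 6*(-7)) + (6*(-4) - 4*(-6)) + (4*3 - (-8)*(-4)) + ((-8)*(-3) - (-8)*3) + ((-8)*(-8) - (-3)*(-3))
= 150
Area = |150|/2 = 75

75


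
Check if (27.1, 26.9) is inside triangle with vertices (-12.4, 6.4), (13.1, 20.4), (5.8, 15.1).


Cross products: AB x AP = -30.25, BC x BP = 26.75, CA x CP = -29.45
All same sign? no

No, outside


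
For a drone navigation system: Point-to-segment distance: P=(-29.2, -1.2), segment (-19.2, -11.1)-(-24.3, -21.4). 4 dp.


Project P onto AB: t = 0 (clamped to [0,1])
Closest point on segment: (-19.2, -11.1)
Distance: 14.0716

14.0716


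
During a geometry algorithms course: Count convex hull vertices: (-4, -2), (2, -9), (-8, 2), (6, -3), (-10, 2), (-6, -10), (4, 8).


Convex hull vertices (CCW): (-10, 2), (-6, -10), (2, -9), (6, -3), (4, 8)
Count = 5

5


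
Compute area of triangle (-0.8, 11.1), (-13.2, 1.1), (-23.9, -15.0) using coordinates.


Area = |x_A(y_B-y_C) + x_B(y_C-y_A) + x_C(y_A-y_B)|/2
= |(-12.88) + 344.52 + (-239)|/2
= 92.64/2 = 46.32

46.32


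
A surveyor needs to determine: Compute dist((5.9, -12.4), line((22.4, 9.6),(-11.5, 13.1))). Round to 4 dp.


|cross product| = 803.55
|line direction| = sqrt(1161.46) = 34.0802
Distance = 803.55/sqrt(1161.46) = 23.5782

23.5782


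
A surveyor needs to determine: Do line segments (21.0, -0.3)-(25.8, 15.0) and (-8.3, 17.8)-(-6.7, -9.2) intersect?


Cross products: d1=762.14, d2=916.22, d3=535.17, d4=381.09
d1*d2 < 0 and d3*d4 < 0? no

No, they don't intersect


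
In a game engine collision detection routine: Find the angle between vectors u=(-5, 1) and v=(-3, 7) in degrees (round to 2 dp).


u.v = 22, |u| = sqrt(26) = 5.099, |v| = sqrt(58) = 7.6158
cos(theta) = u.v/(|u||v|) = 22/sqrt(1508) = 0.566529
theta = acos(0.566529) = 55.49 degrees

55.49 degrees


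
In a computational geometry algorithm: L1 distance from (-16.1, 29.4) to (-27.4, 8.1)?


|(-16.1)-(-27.4)| + |29.4-8.1| = 11.3 + 21.3 = 32.6

32.6


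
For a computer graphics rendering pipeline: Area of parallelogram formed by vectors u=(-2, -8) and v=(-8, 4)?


|u x v| = |(-2)*4 - (-8)*(-8)|
= |(-8) - 64| = 72

72


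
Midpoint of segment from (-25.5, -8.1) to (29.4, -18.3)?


M = (((-25.5)+29.4)/2, ((-8.1)+(-18.3))/2)
= (1.95, -13.2)

(1.95, -13.2)


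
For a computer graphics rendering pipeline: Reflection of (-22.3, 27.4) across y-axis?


Reflection over y-axis: (x,y) -> (-x,y)
(-22.3, 27.4) -> (22.3, 27.4)

(22.3, 27.4)


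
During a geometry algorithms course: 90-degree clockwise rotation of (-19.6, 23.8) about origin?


90° CW: (x,y) -> (y, -x)
(-19.6,23.8) -> (23.8, 19.6)

(23.8, 19.6)


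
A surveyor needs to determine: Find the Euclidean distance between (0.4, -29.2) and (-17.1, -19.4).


dx=-17.5, dy=9.8
d^2 = (-17.5)^2 + 9.8^2 = 402.29
d = sqrt(402.29) = 20.0572

20.0572


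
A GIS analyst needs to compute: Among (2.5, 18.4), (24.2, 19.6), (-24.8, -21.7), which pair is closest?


d(P0,P1) = 21.7332, d(P0,P2) = 48.5108, d(P1,P2) = 64.0835
Closest: P0 and P1

Closest pair: (2.5, 18.4) and (24.2, 19.6), distance = 21.7332


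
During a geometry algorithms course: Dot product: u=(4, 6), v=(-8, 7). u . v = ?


u . v = u_x*v_x + u_y*v_y = 4*(-8) + 6*7
= (-32) + 42 = 10

10


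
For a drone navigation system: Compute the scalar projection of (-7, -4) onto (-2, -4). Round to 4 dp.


u.v = 30, |v| = sqrt(20) = 4.4721
Scalar projection = u.v / |v| = 30 / sqrt(20) = 6.7082

6.7082


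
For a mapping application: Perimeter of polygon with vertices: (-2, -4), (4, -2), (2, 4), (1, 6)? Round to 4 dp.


Sides: (-2, -4)->(4, -2): sqrt(40) = 6.324555, (4, -2)->(2, 4): sqrt(40) = 6.324555, (2, 4)->(1, 6): sqrt(5) = 2.236068, (1, 6)->(-2, -4): sqrt(109) = 10.440307
Sum = 25.325485
Perimeter = 25.3255

25.3255


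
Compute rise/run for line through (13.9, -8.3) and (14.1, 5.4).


slope = (y2-y1)/(x2-x1) = (5.4-(-8.3))/(14.1-13.9) = 13.7/0.2 = 68.5

68.5


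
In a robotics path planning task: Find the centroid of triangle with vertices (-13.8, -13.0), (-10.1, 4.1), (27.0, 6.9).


Centroid = ((x_A+x_B+x_C)/3, (y_A+y_B+y_C)/3)
= (((-13.8)+(-10.1)+27)/3, ((-13)+4.1+6.9)/3)
= (1.0333, -0.6667)

(1.0333, -0.6667)


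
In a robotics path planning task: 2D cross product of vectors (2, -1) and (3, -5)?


u x v = u_x*v_y - u_y*v_x = 2*(-5) - (-1)*3
= (-10) - (-3) = -7

-7


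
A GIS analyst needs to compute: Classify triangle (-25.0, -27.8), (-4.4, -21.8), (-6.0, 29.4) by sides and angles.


Side lengths squared: AB^2=460.36, BC^2=2624, CA^2=3632.84
Sorted: [460.36, 2624, 3632.84]
By sides: Scalene, By angles: Obtuse

Scalene, Obtuse


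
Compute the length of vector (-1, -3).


|u| = sqrt((-1)^2 + (-3)^2) = sqrt(10) = 3.1623

3.1623


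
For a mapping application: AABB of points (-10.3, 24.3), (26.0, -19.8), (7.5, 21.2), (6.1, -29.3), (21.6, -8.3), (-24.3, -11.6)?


x range: [-24.3, 26]
y range: [-29.3, 24.3]
Bounding box: (-24.3,-29.3) to (26,24.3)

(-24.3,-29.3) to (26,24.3)


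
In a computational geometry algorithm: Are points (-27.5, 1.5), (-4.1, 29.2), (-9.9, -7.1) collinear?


Cross product: ((-4.1)-(-27.5))*((-7.1)-1.5) - (29.2-1.5)*((-9.9)-(-27.5))
= -688.76

No, not collinear


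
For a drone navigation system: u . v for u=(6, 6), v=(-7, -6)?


u . v = u_x*v_x + u_y*v_y = 6*(-7) + 6*(-6)
= (-42) + (-36) = -78

-78


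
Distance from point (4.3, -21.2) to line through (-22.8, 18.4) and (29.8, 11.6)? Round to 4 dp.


|cross product| = 1898.68
|line direction| = sqrt(2813) = 53.0377
Distance = 1898.68/sqrt(2813) = 35.7987

35.7987


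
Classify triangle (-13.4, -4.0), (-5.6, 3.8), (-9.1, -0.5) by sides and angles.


Side lengths squared: AB^2=121.68, BC^2=30.74, CA^2=30.74
Sorted: [30.74, 30.74, 121.68]
By sides: Isosceles, By angles: Obtuse

Isosceles, Obtuse


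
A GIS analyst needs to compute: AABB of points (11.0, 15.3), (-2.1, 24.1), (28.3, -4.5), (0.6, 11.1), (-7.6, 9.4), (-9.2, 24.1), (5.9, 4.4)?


x range: [-9.2, 28.3]
y range: [-4.5, 24.1]
Bounding box: (-9.2,-4.5) to (28.3,24.1)

(-9.2,-4.5) to (28.3,24.1)


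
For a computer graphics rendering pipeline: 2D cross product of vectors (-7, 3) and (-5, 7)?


u x v = u_x*v_y - u_y*v_x = (-7)*7 - 3*(-5)
= (-49) - (-15) = -34

-34


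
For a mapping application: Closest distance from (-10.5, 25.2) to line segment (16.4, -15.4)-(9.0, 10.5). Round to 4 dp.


Project P onto AB: t = 1 (clamped to [0,1])
Closest point on segment: (9, 10.5)
Distance: 24.4201

24.4201


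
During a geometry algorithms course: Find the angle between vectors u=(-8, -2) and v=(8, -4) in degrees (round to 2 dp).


u.v = -56, |u| = sqrt(68) = 8.2462, |v| = sqrt(80) = 8.9443
cos(theta) = u.v/(|u||v|) = -56/sqrt(5440) = -0.759257
theta = acos(-0.759257) = 139.4 degrees

139.4 degrees


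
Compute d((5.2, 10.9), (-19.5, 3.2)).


dx=-24.7, dy=-7.7
d^2 = (-24.7)^2 + (-7.7)^2 = 669.38
d = sqrt(669.38) = 25.8724

25.8724


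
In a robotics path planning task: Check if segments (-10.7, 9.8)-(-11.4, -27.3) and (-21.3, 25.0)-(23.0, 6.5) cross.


Cross products: d1=-477.26, d2=-2133.74, d3=-403.9, d4=1252.58
d1*d2 < 0 and d3*d4 < 0? no

No, they don't intersect


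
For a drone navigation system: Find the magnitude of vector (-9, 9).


|u| = sqrt((-9)^2 + 9^2) = sqrt(162) = 12.7279

12.7279


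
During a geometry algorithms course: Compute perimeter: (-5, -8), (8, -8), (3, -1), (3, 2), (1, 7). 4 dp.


Sides: (-5, -8)->(8, -8): sqrt(169) = 13, (8, -8)->(3, -1): sqrt(74) = 8.602325, (3, -1)->(3, 2): sqrt(9) = 3, (3, 2)->(1, 7): sqrt(29) = 5.385165, (1, 7)->(-5, -8): sqrt(261) = 16.155494
Sum = 46.142984
Perimeter = 46.143

46.143


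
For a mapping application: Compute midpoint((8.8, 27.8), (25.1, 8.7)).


M = ((8.8+25.1)/2, (27.8+8.7)/2)
= (16.95, 18.25)

(16.95, 18.25)


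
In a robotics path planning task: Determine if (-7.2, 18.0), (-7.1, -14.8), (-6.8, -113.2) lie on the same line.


Cross product: ((-7.1)-(-7.2))*((-113.2)-18) - ((-14.8)-18)*((-6.8)-(-7.2))
= 0

Yes, collinear


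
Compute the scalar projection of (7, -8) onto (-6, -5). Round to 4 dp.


u.v = -2, |v| = sqrt(61) = 7.8102
Scalar projection = u.v / |v| = -2 / sqrt(61) = -0.2561

-0.2561


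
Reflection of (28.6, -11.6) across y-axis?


Reflection over y-axis: (x,y) -> (-x,y)
(28.6, -11.6) -> (-28.6, -11.6)

(-28.6, -11.6)


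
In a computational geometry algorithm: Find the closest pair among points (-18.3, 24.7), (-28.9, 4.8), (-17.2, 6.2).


d(P0,P1) = 22.5471, d(P0,P2) = 18.5327, d(P1,P2) = 11.7835
Closest: P1 and P2

Closest pair: (-28.9, 4.8) and (-17.2, 6.2), distance = 11.7835


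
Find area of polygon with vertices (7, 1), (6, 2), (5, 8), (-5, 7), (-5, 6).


Shoelace sum: (7*2 - 6*1) + (6*8 - 5*2) + (5*7 - (-5)*8) + ((-5)*6 - (-5)*7) + ((-5)*1 - 7*6)
= 79
Area = |79|/2 = 39.5

39.5


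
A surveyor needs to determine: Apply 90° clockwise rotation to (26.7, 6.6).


90° CW: (x,y) -> (y, -x)
(26.7,6.6) -> (6.6, -26.7)

(6.6, -26.7)


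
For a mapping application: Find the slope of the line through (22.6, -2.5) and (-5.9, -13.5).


slope = (y2-y1)/(x2-x1) = ((-13.5)-(-2.5))/((-5.9)-22.6) = (-11)/(-28.5) = 0.386

0.386


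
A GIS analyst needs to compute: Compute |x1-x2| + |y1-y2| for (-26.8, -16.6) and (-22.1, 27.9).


|(-26.8)-(-22.1)| + |(-16.6)-27.9| = 4.7 + 44.5 = 49.2

49.2


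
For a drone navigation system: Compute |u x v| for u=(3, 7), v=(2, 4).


|u x v| = |3*4 - 7*2|
= |12 - 14| = 2

2


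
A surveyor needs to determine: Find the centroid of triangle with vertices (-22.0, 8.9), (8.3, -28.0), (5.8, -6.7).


Centroid = ((x_A+x_B+x_C)/3, (y_A+y_B+y_C)/3)
= (((-22)+8.3+5.8)/3, (8.9+(-28)+(-6.7))/3)
= (-2.6333, -8.6)

(-2.6333, -8.6)


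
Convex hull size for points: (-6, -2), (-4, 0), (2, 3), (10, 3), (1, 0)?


Convex hull vertices (CCW): (-6, -2), (1, 0), (10, 3), (2, 3), (-4, 0)
Count = 5

5


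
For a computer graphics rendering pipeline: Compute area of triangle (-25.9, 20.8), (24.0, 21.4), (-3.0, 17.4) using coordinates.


Area = |x_A(y_B-y_C) + x_B(y_C-y_A) + x_C(y_A-y_B)|/2
= |(-103.6) + (-81.6) + 1.8|/2
= 183.4/2 = 91.7

91.7


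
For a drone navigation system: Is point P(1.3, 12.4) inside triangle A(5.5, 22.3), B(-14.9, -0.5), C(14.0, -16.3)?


Cross products: AB x AP = 106.2, BC x BP = 628.77, CA x CP = 246.27
All same sign? yes

Yes, inside


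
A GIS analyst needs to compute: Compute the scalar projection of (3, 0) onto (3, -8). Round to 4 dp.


u.v = 9, |v| = sqrt(73) = 8.544
Scalar projection = u.v / |v| = 9 / sqrt(73) = 1.0534

1.0534


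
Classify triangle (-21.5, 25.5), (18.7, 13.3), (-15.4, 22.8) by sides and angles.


Side lengths squared: AB^2=1764.88, BC^2=1253.06, CA^2=44.5
Sorted: [44.5, 1253.06, 1764.88]
By sides: Scalene, By angles: Obtuse

Scalene, Obtuse


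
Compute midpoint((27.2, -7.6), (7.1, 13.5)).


M = ((27.2+7.1)/2, ((-7.6)+13.5)/2)
= (17.15, 2.95)

(17.15, 2.95)


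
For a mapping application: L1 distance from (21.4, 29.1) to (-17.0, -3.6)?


|21.4-(-17)| + |29.1-(-3.6)| = 38.4 + 32.7 = 71.1

71.1


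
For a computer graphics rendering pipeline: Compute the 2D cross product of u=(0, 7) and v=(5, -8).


u x v = u_x*v_y - u_y*v_x = 0*(-8) - 7*5
= 0 - 35 = -35

-35


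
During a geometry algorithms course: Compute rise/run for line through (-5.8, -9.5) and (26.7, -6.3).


slope = (y2-y1)/(x2-x1) = ((-6.3)-(-9.5))/(26.7-(-5.8)) = 3.2/32.5 = 0.0985

0.0985


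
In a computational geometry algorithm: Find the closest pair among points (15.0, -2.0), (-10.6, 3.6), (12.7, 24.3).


d(P0,P1) = 26.2053, d(P0,P2) = 26.4004, d(P1,P2) = 31.167
Closest: P0 and P1

Closest pair: (15.0, -2.0) and (-10.6, 3.6), distance = 26.2053


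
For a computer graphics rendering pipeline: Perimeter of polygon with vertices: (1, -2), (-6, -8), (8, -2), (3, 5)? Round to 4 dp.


Sides: (1, -2)->(-6, -8): sqrt(85) = 9.219544, (-6, -8)->(8, -2): sqrt(232) = 15.231546, (8, -2)->(3, 5): sqrt(74) = 8.602325, (3, 5)->(1, -2): sqrt(53) = 7.28011
Sum = 40.333525
Perimeter = 40.3335

40.3335


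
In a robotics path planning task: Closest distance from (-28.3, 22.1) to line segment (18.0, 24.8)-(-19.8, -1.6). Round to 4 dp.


Project P onto AB: t = 0.8568 (clamped to [0,1])
Closest point on segment: (-14.3877, 2.1801)
Distance: 24.2973

24.2973


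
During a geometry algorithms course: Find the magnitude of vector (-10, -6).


|u| = sqrt((-10)^2 + (-6)^2) = sqrt(136) = 11.6619

11.6619


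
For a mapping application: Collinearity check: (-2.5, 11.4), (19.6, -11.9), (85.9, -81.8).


Cross product: (19.6-(-2.5))*((-81.8)-11.4) - ((-11.9)-11.4)*(85.9-(-2.5))
= 0

Yes, collinear


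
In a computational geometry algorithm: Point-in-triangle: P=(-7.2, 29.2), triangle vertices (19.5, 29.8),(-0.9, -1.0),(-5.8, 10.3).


Cross products: AB x AP = -810.12, BC x BP = -76.79, CA x CP = 505.47
All same sign? no

No, outside


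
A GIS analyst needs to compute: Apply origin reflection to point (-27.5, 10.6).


Reflection over origin: (x,y) -> (-x,-y)
(-27.5, 10.6) -> (27.5, -10.6)

(27.5, -10.6)


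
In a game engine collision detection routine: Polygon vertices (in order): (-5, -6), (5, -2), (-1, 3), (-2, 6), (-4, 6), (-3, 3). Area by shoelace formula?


Shoelace sum: ((-5)*(-2) - 5*(-6)) + (5*3 - (-1)*(-2)) + ((-1)*6 - (-2)*3) + ((-2)*6 - (-4)*6) + ((-4)*3 - (-3)*6) + ((-3)*(-6) - (-5)*3)
= 104
Area = |104|/2 = 52

52


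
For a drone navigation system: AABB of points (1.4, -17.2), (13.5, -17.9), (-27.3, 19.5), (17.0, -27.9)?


x range: [-27.3, 17]
y range: [-27.9, 19.5]
Bounding box: (-27.3,-27.9) to (17,19.5)

(-27.3,-27.9) to (17,19.5)


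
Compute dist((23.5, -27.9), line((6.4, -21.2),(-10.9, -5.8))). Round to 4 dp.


|cross product| = 147.43
|line direction| = sqrt(536.45) = 23.1614
Distance = 147.43/sqrt(536.45) = 6.3653

6.3653


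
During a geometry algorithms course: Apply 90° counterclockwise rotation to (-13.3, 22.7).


90° CCW: (x,y) -> (-y, x)
(-13.3,22.7) -> (-22.7, -13.3)

(-22.7, -13.3)


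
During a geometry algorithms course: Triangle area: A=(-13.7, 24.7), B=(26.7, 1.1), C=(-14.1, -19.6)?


Area = |x_A(y_B-y_C) + x_B(y_C-y_A) + x_C(y_A-y_B)|/2
= |(-283.59) + (-1182.81) + (-332.76)|/2
= 1799.16/2 = 899.58

899.58


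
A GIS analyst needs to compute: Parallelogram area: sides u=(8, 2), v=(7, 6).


|u x v| = |8*6 - 2*7|
= |48 - 14| = 34

34


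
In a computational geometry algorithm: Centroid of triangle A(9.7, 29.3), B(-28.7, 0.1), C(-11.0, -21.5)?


Centroid = ((x_A+x_B+x_C)/3, (y_A+y_B+y_C)/3)
= ((9.7+(-28.7)+(-11))/3, (29.3+0.1+(-21.5))/3)
= (-10, 2.6333)

(-10, 2.6333)


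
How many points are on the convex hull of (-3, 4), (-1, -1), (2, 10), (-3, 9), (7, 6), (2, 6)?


Convex hull vertices (CCW): (-3, 4), (-1, -1), (7, 6), (2, 10), (-3, 9)
Count = 5

5


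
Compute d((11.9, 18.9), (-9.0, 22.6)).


dx=-20.9, dy=3.7
d^2 = (-20.9)^2 + 3.7^2 = 450.5
d = sqrt(450.5) = 21.225

21.225


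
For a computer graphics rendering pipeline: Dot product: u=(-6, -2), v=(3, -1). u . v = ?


u . v = u_x*v_x + u_y*v_y = (-6)*3 + (-2)*(-1)
= (-18) + 2 = -16

-16


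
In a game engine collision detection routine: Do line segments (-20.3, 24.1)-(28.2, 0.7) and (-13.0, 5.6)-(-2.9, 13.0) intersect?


Cross products: d1=240.87, d2=-354.37, d3=-726.43, d4=-131.19
d1*d2 < 0 and d3*d4 < 0? no

No, they don't intersect


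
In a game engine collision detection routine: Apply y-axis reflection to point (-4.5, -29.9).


Reflection over y-axis: (x,y) -> (-x,y)
(-4.5, -29.9) -> (4.5, -29.9)

(4.5, -29.9)


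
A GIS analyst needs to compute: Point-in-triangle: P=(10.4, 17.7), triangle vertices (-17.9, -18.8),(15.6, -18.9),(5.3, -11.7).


Cross products: AB x AP = 1225.58, BC x BP = -339.54, CA x CP = -645.87
All same sign? no

No, outside


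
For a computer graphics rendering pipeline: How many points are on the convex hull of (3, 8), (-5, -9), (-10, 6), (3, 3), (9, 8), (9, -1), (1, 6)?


Convex hull vertices (CCW): (-10, 6), (-5, -9), (9, -1), (9, 8), (3, 8)
Count = 5

5


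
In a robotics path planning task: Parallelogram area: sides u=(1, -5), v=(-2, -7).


|u x v| = |1*(-7) - (-5)*(-2)|
= |(-7) - 10| = 17

17


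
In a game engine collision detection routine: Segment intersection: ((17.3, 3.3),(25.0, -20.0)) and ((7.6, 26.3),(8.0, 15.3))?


Cross products: d1=97.5, d2=172.88, d3=-48.91, d4=-124.29
d1*d2 < 0 and d3*d4 < 0? no

No, they don't intersect


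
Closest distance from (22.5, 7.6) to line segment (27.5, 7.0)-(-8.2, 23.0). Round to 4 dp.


Project P onto AB: t = 0.1229 (clamped to [0,1])
Closest point on segment: (23.1124, 8.9664)
Distance: 1.4974

1.4974


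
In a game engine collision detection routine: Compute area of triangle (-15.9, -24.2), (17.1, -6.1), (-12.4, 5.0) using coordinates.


Area = |x_A(y_B-y_C) + x_B(y_C-y_A) + x_C(y_A-y_B)|/2
= |176.49 + 499.32 + 224.44|/2
= 900.25/2 = 450.125

450.125


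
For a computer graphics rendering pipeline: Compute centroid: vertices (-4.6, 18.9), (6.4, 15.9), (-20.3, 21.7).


Centroid = ((x_A+x_B+x_C)/3, (y_A+y_B+y_C)/3)
= (((-4.6)+6.4+(-20.3))/3, (18.9+15.9+21.7)/3)
= (-6.1667, 18.8333)

(-6.1667, 18.8333)


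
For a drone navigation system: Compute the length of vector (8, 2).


|u| = sqrt(8^2 + 2^2) = sqrt(68) = 8.2462

8.2462


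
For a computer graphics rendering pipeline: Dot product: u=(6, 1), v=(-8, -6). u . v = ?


u . v = u_x*v_x + u_y*v_y = 6*(-8) + 1*(-6)
= (-48) + (-6) = -54

-54


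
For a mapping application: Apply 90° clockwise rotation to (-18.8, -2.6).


90° CW: (x,y) -> (y, -x)
(-18.8,-2.6) -> (-2.6, 18.8)

(-2.6, 18.8)


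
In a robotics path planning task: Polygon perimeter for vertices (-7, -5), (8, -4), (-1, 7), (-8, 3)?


Sides: (-7, -5)->(8, -4): sqrt(226) = 15.033296, (8, -4)->(-1, 7): sqrt(202) = 14.21267, (-1, 7)->(-8, 3): sqrt(65) = 8.062258, (-8, 3)->(-7, -5): sqrt(65) = 8.062258
Sum = 45.370482
Perimeter = 45.3705

45.3705


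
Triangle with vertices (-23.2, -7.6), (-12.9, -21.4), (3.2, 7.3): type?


Side lengths squared: AB^2=296.53, BC^2=1082.9, CA^2=918.97
Sorted: [296.53, 918.97, 1082.9]
By sides: Scalene, By angles: Acute

Scalene, Acute


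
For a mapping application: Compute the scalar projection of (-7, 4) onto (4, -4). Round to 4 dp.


u.v = -44, |v| = sqrt(32) = 5.6569
Scalar projection = u.v / |v| = -44 / sqrt(32) = -7.7782

-7.7782


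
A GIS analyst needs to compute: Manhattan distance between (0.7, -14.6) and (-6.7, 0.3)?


|0.7-(-6.7)| + |(-14.6)-0.3| = 7.4 + 14.9 = 22.3

22.3


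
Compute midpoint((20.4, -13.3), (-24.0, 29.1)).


M = ((20.4+(-24))/2, ((-13.3)+29.1)/2)
= (-1.8, 7.9)

(-1.8, 7.9)


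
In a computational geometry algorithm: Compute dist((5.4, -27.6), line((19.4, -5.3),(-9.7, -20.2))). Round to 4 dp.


|cross product| = 440.33
|line direction| = sqrt(1068.82) = 32.6928
Distance = 440.33/sqrt(1068.82) = 13.4687

13.4687


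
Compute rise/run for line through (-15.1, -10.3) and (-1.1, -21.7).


slope = (y2-y1)/(x2-x1) = ((-21.7)-(-10.3))/((-1.1)-(-15.1)) = (-11.4)/14 = -0.8143

-0.8143


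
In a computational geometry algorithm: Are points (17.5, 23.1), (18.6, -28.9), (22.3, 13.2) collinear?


Cross product: (18.6-17.5)*(13.2-23.1) - ((-28.9)-23.1)*(22.3-17.5)
= 238.71

No, not collinear


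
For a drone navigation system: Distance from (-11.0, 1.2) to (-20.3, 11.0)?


dx=-9.3, dy=9.8
d^2 = (-9.3)^2 + 9.8^2 = 182.53
d = sqrt(182.53) = 13.5104

13.5104


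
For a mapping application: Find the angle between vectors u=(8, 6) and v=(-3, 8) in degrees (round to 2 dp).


u.v = 24, |u| = sqrt(100) = 10, |v| = sqrt(73) = 8.544
cos(theta) = u.v/(|u||v|) = 24/sqrt(7300) = 0.280899
theta = acos(0.280899) = 73.69 degrees

73.69 degrees


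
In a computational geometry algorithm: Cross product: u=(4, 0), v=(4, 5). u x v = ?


u x v = u_x*v_y - u_y*v_x = 4*5 - 0*4
= 20 - 0 = 20

20


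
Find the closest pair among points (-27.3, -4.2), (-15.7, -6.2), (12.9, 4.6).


d(P0,P1) = 11.7712, d(P0,P2) = 41.1519, d(P1,P2) = 30.5712
Closest: P0 and P1

Closest pair: (-27.3, -4.2) and (-15.7, -6.2), distance = 11.7712


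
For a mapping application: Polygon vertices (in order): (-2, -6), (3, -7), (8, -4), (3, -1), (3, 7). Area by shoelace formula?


Shoelace sum: ((-2)*(-7) - 3*(-6)) + (3*(-4) - 8*(-7)) + (8*(-1) - 3*(-4)) + (3*7 - 3*(-1)) + (3*(-6) - (-2)*7)
= 100
Area = |100|/2 = 50

50


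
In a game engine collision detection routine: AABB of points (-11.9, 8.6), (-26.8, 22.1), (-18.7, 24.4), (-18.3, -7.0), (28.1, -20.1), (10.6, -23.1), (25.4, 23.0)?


x range: [-26.8, 28.1]
y range: [-23.1, 24.4]
Bounding box: (-26.8,-23.1) to (28.1,24.4)

(-26.8,-23.1) to (28.1,24.4)


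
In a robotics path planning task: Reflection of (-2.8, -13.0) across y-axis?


Reflection over y-axis: (x,y) -> (-x,y)
(-2.8, -13) -> (2.8, -13)

(2.8, -13)


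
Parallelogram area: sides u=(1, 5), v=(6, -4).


|u x v| = |1*(-4) - 5*6|
= |(-4) - 30| = 34

34


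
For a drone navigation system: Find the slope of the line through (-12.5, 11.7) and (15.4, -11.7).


slope = (y2-y1)/(x2-x1) = ((-11.7)-11.7)/(15.4-(-12.5)) = (-23.4)/27.9 = -0.8387

-0.8387


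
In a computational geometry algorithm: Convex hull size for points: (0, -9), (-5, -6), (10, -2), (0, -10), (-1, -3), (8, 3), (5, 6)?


Convex hull vertices (CCW): (-5, -6), (0, -10), (10, -2), (8, 3), (5, 6)
Count = 5

5


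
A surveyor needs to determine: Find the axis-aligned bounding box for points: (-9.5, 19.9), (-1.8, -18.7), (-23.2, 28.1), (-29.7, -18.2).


x range: [-29.7, -1.8]
y range: [-18.7, 28.1]
Bounding box: (-29.7,-18.7) to (-1.8,28.1)

(-29.7,-18.7) to (-1.8,28.1)


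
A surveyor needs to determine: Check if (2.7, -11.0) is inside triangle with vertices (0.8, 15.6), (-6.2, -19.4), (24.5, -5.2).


Cross products: AB x AP = 252.7, BC x BP = 131.5, CA x CP = 590.9
All same sign? yes

Yes, inside


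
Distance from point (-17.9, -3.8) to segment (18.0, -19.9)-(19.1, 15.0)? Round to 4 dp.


Project P onto AB: t = 0.4285 (clamped to [0,1])
Closest point on segment: (18.4713, -4.9464)
Distance: 36.3894

36.3894


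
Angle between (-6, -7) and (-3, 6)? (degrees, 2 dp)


u.v = -24, |u| = sqrt(85) = 9.2195, |v| = sqrt(45) = 6.7082
cos(theta) = u.v/(|u||v|) = -24/sqrt(3825) = -0.388057
theta = acos(-0.388057) = 112.83 degrees

112.83 degrees


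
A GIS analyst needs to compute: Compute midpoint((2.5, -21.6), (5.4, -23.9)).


M = ((2.5+5.4)/2, ((-21.6)+(-23.9))/2)
= (3.95, -22.75)

(3.95, -22.75)


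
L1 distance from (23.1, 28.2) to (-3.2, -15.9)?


|23.1-(-3.2)| + |28.2-(-15.9)| = 26.3 + 44.1 = 70.4

70.4


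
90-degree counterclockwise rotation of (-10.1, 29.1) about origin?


90° CCW: (x,y) -> (-y, x)
(-10.1,29.1) -> (-29.1, -10.1)

(-29.1, -10.1)


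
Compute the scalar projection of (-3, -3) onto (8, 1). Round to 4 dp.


u.v = -27, |v| = sqrt(65) = 8.0623
Scalar projection = u.v / |v| = -27 / sqrt(65) = -3.3489

-3.3489


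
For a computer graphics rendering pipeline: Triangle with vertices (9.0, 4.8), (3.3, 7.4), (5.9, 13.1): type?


Side lengths squared: AB^2=39.25, BC^2=39.25, CA^2=78.5
Sorted: [39.25, 39.25, 78.5]
By sides: Isosceles, By angles: Right

Isosceles, Right


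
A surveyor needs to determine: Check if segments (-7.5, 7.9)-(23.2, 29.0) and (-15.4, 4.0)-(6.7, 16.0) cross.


Cross products: d1=-8.61, d2=89.3, d3=46.96, d4=-50.95
d1*d2 < 0 and d3*d4 < 0? yes

Yes, they intersect


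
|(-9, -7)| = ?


|u| = sqrt((-9)^2 + (-7)^2) = sqrt(130) = 11.4018

11.4018


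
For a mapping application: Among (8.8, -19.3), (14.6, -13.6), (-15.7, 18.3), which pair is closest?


d(P0,P1) = 8.132, d(P0,P2) = 44.8777, d(P1,P2) = 43.9966
Closest: P0 and P1

Closest pair: (8.8, -19.3) and (14.6, -13.6), distance = 8.132


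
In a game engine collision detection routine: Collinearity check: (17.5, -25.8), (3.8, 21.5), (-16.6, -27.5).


Cross product: (3.8-17.5)*((-27.5)-(-25.8)) - (21.5-(-25.8))*((-16.6)-17.5)
= 1636.22

No, not collinear


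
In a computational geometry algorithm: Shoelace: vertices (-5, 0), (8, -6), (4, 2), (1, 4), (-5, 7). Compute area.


Shoelace sum: ((-5)*(-6) - 8*0) + (8*2 - 4*(-6)) + (4*4 - 1*2) + (1*7 - (-5)*4) + ((-5)*0 - (-5)*7)
= 146
Area = |146|/2 = 73

73


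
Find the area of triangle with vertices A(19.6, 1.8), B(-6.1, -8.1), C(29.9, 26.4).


Area = |x_A(y_B-y_C) + x_B(y_C-y_A) + x_C(y_A-y_B)|/2
= |(-676.2) + (-150.06) + 296.01|/2
= 530.25/2 = 265.125

265.125


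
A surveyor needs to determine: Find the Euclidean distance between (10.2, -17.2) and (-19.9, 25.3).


dx=-30.1, dy=42.5
d^2 = (-30.1)^2 + 42.5^2 = 2712.26
d = sqrt(2712.26) = 52.0794

52.0794


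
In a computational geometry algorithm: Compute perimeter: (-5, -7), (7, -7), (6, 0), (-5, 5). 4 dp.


Sides: (-5, -7)->(7, -7): sqrt(144) = 12, (7, -7)->(6, 0): sqrt(50) = 7.071068, (6, 0)->(-5, 5): sqrt(146) = 12.083046, (-5, 5)->(-5, -7): sqrt(144) = 12
Sum = 43.154114
Perimeter = 43.1541

43.1541


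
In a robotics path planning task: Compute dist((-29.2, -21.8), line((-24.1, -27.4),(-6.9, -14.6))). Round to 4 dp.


|cross product| = 161.6
|line direction| = sqrt(459.68) = 21.4401
Distance = 161.6/sqrt(459.68) = 7.5373

7.5373


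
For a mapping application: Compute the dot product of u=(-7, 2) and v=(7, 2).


u . v = u_x*v_x + u_y*v_y = (-7)*7 + 2*2
= (-49) + 4 = -45

-45


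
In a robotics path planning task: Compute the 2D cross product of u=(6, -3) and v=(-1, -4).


u x v = u_x*v_y - u_y*v_x = 6*(-4) - (-3)*(-1)
= (-24) - 3 = -27

-27


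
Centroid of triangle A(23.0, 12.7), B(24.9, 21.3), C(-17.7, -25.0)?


Centroid = ((x_A+x_B+x_C)/3, (y_A+y_B+y_C)/3)
= ((23+24.9+(-17.7))/3, (12.7+21.3+(-25))/3)
= (10.0667, 3)

(10.0667, 3)


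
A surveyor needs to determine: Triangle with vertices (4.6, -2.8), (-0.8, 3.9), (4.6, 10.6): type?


Side lengths squared: AB^2=74.05, BC^2=74.05, CA^2=179.56
Sorted: [74.05, 74.05, 179.56]
By sides: Isosceles, By angles: Obtuse

Isosceles, Obtuse


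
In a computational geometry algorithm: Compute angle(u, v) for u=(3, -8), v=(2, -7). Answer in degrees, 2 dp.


u.v = 62, |u| = sqrt(73) = 8.544, |v| = sqrt(53) = 7.2801
cos(theta) = u.v/(|u||v|) = 62/sqrt(3869) = 0.996764
theta = acos(0.996764) = 4.61 degrees

4.61 degrees


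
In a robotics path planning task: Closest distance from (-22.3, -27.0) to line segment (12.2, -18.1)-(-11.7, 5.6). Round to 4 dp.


Project P onto AB: t = 0.5416 (clamped to [0,1])
Closest point on segment: (-0.7451, -5.2632)
Distance: 30.6121

30.6121


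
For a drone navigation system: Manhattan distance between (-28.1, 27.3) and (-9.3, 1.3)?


|(-28.1)-(-9.3)| + |27.3-1.3| = 18.8 + 26 = 44.8

44.8


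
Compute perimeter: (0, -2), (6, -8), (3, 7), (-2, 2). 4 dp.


Sides: (0, -2)->(6, -8): sqrt(72) = 8.485281, (6, -8)->(3, 7): sqrt(234) = 15.297059, (3, 7)->(-2, 2): sqrt(50) = 7.071068, (-2, 2)->(0, -2): sqrt(20) = 4.472136
Sum = 35.325544
Perimeter = 35.3255

35.3255


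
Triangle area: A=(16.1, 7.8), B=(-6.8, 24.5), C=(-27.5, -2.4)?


Area = |x_A(y_B-y_C) + x_B(y_C-y_A) + x_C(y_A-y_B)|/2
= |433.09 + 69.36 + 459.25|/2
= 961.7/2 = 480.85

480.85


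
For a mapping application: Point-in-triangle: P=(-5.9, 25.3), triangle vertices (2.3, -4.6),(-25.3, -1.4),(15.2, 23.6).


Cross products: AB x AP = -799, BC x BP = 596.35, CA x CP = -616.95
All same sign? no

No, outside


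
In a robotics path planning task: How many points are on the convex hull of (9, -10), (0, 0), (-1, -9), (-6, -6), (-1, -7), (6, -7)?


Convex hull vertices (CCW): (-6, -6), (-1, -9), (9, -10), (0, 0)
Count = 4

4


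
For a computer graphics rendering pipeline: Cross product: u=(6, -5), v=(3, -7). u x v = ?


u x v = u_x*v_y - u_y*v_x = 6*(-7) - (-5)*3
= (-42) - (-15) = -27

-27


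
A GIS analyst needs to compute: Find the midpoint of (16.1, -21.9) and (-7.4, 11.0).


M = ((16.1+(-7.4))/2, ((-21.9)+11)/2)
= (4.35, -5.45)

(4.35, -5.45)


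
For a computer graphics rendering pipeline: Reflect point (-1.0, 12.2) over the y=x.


Reflection over y=x: (x,y) -> (y,x)
(-1, 12.2) -> (12.2, -1)

(12.2, -1)


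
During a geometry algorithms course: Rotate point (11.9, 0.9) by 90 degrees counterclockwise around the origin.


90° CCW: (x,y) -> (-y, x)
(11.9,0.9) -> (-0.9, 11.9)

(-0.9, 11.9)


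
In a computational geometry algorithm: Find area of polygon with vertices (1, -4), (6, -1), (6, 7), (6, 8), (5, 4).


Shoelace sum: (1*(-1) - 6*(-4)) + (6*7 - 6*(-1)) + (6*8 - 6*7) + (6*4 - 5*8) + (5*(-4) - 1*4)
= 37
Area = |37|/2 = 18.5

18.5


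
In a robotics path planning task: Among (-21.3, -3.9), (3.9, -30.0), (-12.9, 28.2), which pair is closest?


d(P0,P1) = 36.2802, d(P0,P2) = 33.1809, d(P1,P2) = 60.5762
Closest: P0 and P2

Closest pair: (-21.3, -3.9) and (-12.9, 28.2), distance = 33.1809
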